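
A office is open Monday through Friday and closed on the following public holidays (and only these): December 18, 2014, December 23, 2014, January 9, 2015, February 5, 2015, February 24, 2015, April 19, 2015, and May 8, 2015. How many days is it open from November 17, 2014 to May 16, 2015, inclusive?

124

November 17, 2014 is a Monday.
The range spans 181 days (inclusive of both endpoints).
181 = 7 × 25 + 6, so there are 25 full weeks plus 6 extra days.
Each full week contributes 5 weekdays (Mon–Fri): 25 × 5 = 125.
The 6 extra days are Mon, Tue, Wed, Thu, Fri, Sat — 5 of them qualify.
Total: 125 + 5 = 130.
Holidays: December 18, 2014 (Thu); December 23, 2014 (Tue); January 9, 2015 (Fri); February 5, 2015 (Thu); February 24, 2015 (Tue); April 19, 2015 (Sun); May 8, 2015 (Fri).
6 of the 7 holidays fall on weekdays; the rest are weekends and were already excluded.
Business days: 130 − 6 = 124.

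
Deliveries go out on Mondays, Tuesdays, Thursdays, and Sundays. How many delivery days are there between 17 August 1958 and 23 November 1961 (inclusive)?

684

17 August 1958 is a Sunday.
That's 1195 days from start to end, counting both.
1195 = 7 × 170 + 5, so there are 170 full weeks plus 5 extra days.
Each full week contributes 4 days from the set (Mon, Tue, Thu, Sun): 170 × 4 = 680.
The 5 extra days are Sunday, Monday, Tuesday, Wednesday, Thursday — 4 of them qualify.
Total: 680 + 4 = 684.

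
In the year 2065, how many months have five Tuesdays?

4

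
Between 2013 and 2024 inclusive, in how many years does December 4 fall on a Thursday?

Day of week of December 4 in each year:
2013: Wed, 2014: Thu ✓, 2015: Fri, 2016: Sun, 2017: Mon, 2018: Tue, 2019: Wed, 2020: Fri, 2021: Sat, 2022: Sun, 2023: Mon, 2024: Wed
Thursdays: 2014.

1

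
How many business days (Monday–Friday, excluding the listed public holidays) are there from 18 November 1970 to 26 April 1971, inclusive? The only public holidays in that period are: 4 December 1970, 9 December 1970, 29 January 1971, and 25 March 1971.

110

18 November 1970 is a Wednesday.
The range spans 160 days (inclusive of both endpoints).
160 = 7 × 22 + 6, so there are 22 full weeks plus 6 extra days.
Each full week contributes 5 weekdays (Mon–Fri): 22 × 5 = 110.
The 6 extra days are Wed, Thu, Fri, Sat, Sun, Mon — 4 of them qualify.
Total: 110 + 4 = 114.
Holidays: 4 December 1970 (Fri); 9 December 1970 (Wed); 29 January 1971 (Fri); 25 March 1971 (Thu).
All 4 holidays fall on weekdays, so subtract 4.
Business days: 114 − 4 = 110.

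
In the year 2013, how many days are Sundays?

52

1 January 2013 is a Tuesday.
From 1 January 2013 to 31 December 2013 is 365 days inclusive.
365 = 7 × 52 + 1, so there are 52 full weeks plus 1 extra day.
Each full week contributes one Sunday: 52 so far.
The 1 extra day is Tue — none qualify.
Total: 52 + 0 = 52.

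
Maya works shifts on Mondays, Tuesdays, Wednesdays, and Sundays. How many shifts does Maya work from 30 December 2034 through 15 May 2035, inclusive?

79

30 December 2034 is a Saturday.
From 30 December 2034 to 15 May 2035 is 137 days inclusive.
137 = 7 × 19 + 4, so there are 19 full weeks plus 4 extra days.
Each full week contributes 4 days from the set (Mon, Tue, Wed, Sun): 19 × 4 = 76.
The 4 extra days are Sat, Sun, Mon, Tue — 3 of them qualify.
Total: 76 + 3 = 79.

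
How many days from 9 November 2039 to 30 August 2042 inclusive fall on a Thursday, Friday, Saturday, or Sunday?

587

9 November 2039 is a Wednesday.
The range spans 1026 days (inclusive of both endpoints).
1026 = 7 × 146 + 4, so there are 146 full weeks plus 4 extra days.
Each full week contributes 4 days from the set (Thu, Fri, Sat, Sun): 146 × 4 = 584.
The 4 extra days are Wed, Thu, Fri, Sat — 3 of them qualify.
Total: 584 + 3 = 587.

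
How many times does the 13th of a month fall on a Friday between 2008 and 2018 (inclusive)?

20

Friday-the-13ths by year:
2008: Jun
2009: Feb, Mar, Nov
2010: Aug
2011: May
2012: Jan, Apr, Jul
2013: Sep, Dec
2014: Jun
2015: Feb, Mar, Nov
2016: May
2017: Jan, Oct
2018: Apr, Jul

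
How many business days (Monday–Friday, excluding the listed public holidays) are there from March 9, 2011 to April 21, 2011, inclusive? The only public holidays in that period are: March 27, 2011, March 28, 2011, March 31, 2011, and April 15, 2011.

29

March 9, 2011 is a Wednesday.
From March 9, 2011 to April 21, 2011 is 44 days inclusive.
44 = 7 × 6 + 2, so there are 6 full weeks plus 2 extra days.
Each full week contributes 5 weekdays (Mon–Fri): 6 × 5 = 30.
The 2 extra days are Wed, Thu — 2 of them qualify.
Total: 30 + 2 = 32.
Holidays: March 27, 2011 (Sun); March 28, 2011 (Mon); March 31, 2011 (Thu); April 15, 2011 (Fri).
3 of the 4 holidays fall on weekdays; the rest are weekends and were already excluded.
Business days: 32 − 3 = 29.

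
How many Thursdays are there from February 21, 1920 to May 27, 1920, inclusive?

February 21, 1920 is a Saturday.
From February 21, 1920 to May 27, 1920 is 97 days inclusive.
97 = 7 × 13 + 6, so there are 13 full weeks plus 6 extra days.
Each full week contributes one Thursday: 13 so far.
The 6 extra days are Sat, Sun, Mon, Tue, Wed, Thu — 1 of them qualifies.
Total: 13 + 1 = 14.

14 Thursdays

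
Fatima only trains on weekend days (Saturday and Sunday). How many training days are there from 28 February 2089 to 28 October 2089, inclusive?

28 February 2089 is a Monday.
The range spans 243 days (inclusive of both endpoints).
243 = 7 × 34 + 5, so there are 34 full weeks plus 5 extra days.
Each full week contributes 2 weekend days (Sat, Sun): 34 × 2 = 68.
The 5 extra days are Mon, Tue, Wed, Thu, Fri — none qualify.
Total: 68 + 0 = 68.

68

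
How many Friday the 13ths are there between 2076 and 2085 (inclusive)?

16

Friday-the-13ths by year:
2076: Mar, Nov
2077: Aug
2078: May
2079: Jan, Oct
2080: Sep, Dec
2081: Jun
2082: Feb, Mar, Nov
2083: Aug
2084: Oct
2085: Apr, Jul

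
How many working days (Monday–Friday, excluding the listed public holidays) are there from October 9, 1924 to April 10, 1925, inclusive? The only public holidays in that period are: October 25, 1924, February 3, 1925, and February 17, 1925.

130 working days

October 9, 1924 is a Thursday.
From October 9, 1924 to April 10, 1925 is 184 days inclusive.
184 = 7 × 26 + 2, so there are 26 full weeks plus 2 extra days.
Each full week contributes 5 weekdays (Mon–Fri): 26 × 5 = 130.
The 2 extra days are Thu, Fri — 2 of them qualify.
Total: 130 + 2 = 132.
Holidays: October 25, 1924 (Sat); February 3, 1925 (Tue); February 17, 1925 (Tue).
2 of the 3 holidays fall on weekdays; the rest are weekends and were already excluded.
Business days: 132 − 2 = 130.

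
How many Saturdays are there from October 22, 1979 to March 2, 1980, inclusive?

October 22, 1979 is a Monday.
From October 22, 1979 to March 2, 1980 is 133 days inclusive.
133 = 7 × 19, so the span is exactly 19 full weeks.
Each full week contributes one Saturday: 19 so far.
Total: 19.

19 Saturdays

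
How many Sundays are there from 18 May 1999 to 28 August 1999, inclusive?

18 May 1999 is a Tuesday.
The range spans 103 days (inclusive of both endpoints).
103 = 7 × 14 + 5, so there are 14 full weeks plus 5 extra days.
Each full week contributes one Sunday: 14 so far.
The 5 extra days are Tue, Wed, Thu, Fri, Sat — none qualify.
Total: 14 + 0 = 14.

14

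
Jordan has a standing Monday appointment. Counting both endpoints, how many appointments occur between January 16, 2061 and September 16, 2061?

January 16, 2061 is a Sunday.
That's 244 days from start to end, counting both.
244 = 7 × 34 + 6, so there are 34 full weeks plus 6 extra days.
Each full week contributes one Monday: 34 so far.
The 6 extra days are Sun, Mon, Tue, Wed, Thu, Fri — 1 of them qualifies.
Total: 34 + 1 = 35.

35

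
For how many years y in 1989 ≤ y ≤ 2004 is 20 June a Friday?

2

Day of week of June 20 in each year:
1989: Tue, 1990: Wed, 1991: Thu, 1992: Sat, 1993: Sun, 1994: Mon, 1995: Tue, 1996: Thu, 1997: Fri ✓, 1998: Sat, 1999: Sun, 2000: Tue, 2001: Wed, 2002: Thu, 2003: Fri ✓, 2004: Sun
Fridays: 1997, 2003.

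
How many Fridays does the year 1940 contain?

52

1 January 1940 is a Monday.
From 1 January 1940 to 31 December 1940 is 366 days inclusive.
366 = 7 × 52 + 2, so there are 52 full weeks plus 2 extra days.
Each full week contributes one Friday: 52 so far.
The 2 extra days are Mon, Tue — none qualify.
Total: 52 + 0 = 52.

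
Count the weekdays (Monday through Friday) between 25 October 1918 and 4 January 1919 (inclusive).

25 October 1918 is a Friday.
From 25 October 1918 to 4 January 1919 is 72 days inclusive.
72 = 7 × 10 + 2, so there are 10 full weeks plus 2 extra days.
Each full week contributes 5 weekdays (Mon–Fri): 10 × 5 = 50.
The 2 extra days are Fri, Sat — 1 of them qualifies.
Total: 50 + 1 = 51.

51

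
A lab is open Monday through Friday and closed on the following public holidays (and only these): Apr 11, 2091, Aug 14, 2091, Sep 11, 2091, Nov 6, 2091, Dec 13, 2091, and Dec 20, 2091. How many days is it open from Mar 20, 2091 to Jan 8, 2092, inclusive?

Mar 20, 2091 is a Tuesday.
The range spans 295 days (inclusive of both endpoints).
295 = 7 × 42 + 1, so there are 42 full weeks plus 1 extra day.
Each full week contributes 5 weekdays (Mon–Fri): 42 × 5 = 210.
The 1 extra day is Tuesday — 1 of them qualifies.
Total: 210 + 1 = 211.
Holidays: Apr 11, 2091 (Wed); Aug 14, 2091 (Tue); Sep 11, 2091 (Tue); Nov 6, 2091 (Tue); Dec 13, 2091 (Thu); Dec 20, 2091 (Thu).
All 6 holidays fall on weekdays, so subtract 6.
Business days: 211 − 6 = 205.

205 working days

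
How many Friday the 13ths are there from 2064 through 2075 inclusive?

Friday-the-13ths by year:
2064: Jun
2065: Feb, Mar, Nov
2066: Aug
2067: May
2068: Jan, Apr, Jul
2069: Sep, Dec
2070: Jun
2071: Feb, Mar, Nov
2072: May
2073: Jan, Oct
2074: Apr, Jul
2075: Sep, Dec

22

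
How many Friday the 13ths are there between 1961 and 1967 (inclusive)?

12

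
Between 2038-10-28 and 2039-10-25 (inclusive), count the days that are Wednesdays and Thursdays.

2038-10-28 is a Thursday.
From 2038-10-28 to 2039-10-25 is 363 days inclusive.
363 = 7 × 51 + 6, so there are 51 full weeks plus 6 extra days.
Each full week contributes 2 days from the set (Wed, Thu): 51 × 2 = 102.
The 6 extra days are Thu, Fri, Sat, Sun, Mon, Tue — 1 of them qualifies.
Total: 102 + 1 = 103.

103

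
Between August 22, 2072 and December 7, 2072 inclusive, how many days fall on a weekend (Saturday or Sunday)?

August 22, 2072 is a Monday.
That's 108 days from start to end, counting both.
108 = 7 × 15 + 3, so there are 15 full weeks plus 3 extra days.
Each full week contributes 2 weekend days (Sat, Sun): 15 × 2 = 30.
The 3 extra days are Mon, Tue, Wed — none qualify.
Total: 30 + 0 = 30.

30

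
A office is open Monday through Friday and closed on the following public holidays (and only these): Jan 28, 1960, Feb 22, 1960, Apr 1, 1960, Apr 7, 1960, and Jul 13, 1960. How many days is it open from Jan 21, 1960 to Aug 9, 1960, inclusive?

Jan 21, 1960 is a Thursday.
That's 202 days from start to end, counting both.
202 = 7 × 28 + 6, so there are 28 full weeks plus 6 extra days.
Each full week contributes 5 weekdays (Mon–Fri): 28 × 5 = 140.
The 6 extra days are Thursday, Friday, Saturday, Sunday, Monday, Tuesday — 4 of them qualify.
Total: 140 + 4 = 144.
Holidays: Jan 28, 1960 (Thu); Feb 22, 1960 (Mon); Apr 1, 1960 (Fri); Apr 7, 1960 (Thu); Jul 13, 1960 (Wed).
All 5 holidays fall on weekdays, so subtract 5.
Business days: 144 − 5 = 139.

139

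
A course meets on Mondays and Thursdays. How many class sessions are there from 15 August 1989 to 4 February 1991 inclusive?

154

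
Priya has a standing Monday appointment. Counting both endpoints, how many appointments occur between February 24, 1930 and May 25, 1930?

13

February 24, 1930 is a Monday.
From February 24, 1930 to May 25, 1930 is 91 days inclusive.
91 = 7 × 13, so the span is exactly 13 full weeks.
Each full week contributes one Monday: 13 so far.
Total: 13.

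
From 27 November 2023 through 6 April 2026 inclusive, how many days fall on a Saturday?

123

27 November 2023 is a Monday.
The range spans 862 days (inclusive of both endpoints).
862 = 7 × 123 + 1, so there are 123 full weeks plus 1 extra day.
Each full week contributes one Saturday: 123 so far.
The 1 extra day is Monday — none qualify.
Total: 123 + 0 = 123.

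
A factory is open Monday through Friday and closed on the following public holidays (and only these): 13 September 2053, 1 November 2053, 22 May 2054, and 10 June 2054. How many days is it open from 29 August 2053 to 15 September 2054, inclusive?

29 August 2053 is a Friday.
From 29 August 2053 to 15 September 2054 is 383 days inclusive.
383 = 7 × 54 + 5, so there are 54 full weeks plus 5 extra days.
Each full week contributes 5 weekdays (Mon–Fri): 54 × 5 = 270.
The 5 extra days are Friday, Saturday, Sunday, Monday, Tuesday — 3 of them qualify.
Total: 270 + 3 = 273.
Holidays: 13 September 2053 (Sat); 1 November 2053 (Sat); 22 May 2054 (Fri); 10 June 2054 (Wed).
2 of the 4 holidays fall on weekdays; the rest are weekends and were already excluded.
Business days: 273 − 2 = 271.

271 business days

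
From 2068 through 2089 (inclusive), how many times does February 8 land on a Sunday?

3

Day of week of February 8 in each year:
2068: Wed, 2069: Fri, 2070: Sat, 2071: Sun ✓, 2072: Mon, 2073: Wed, 2074: Thu, 2075: Fri, 2076: Sat, 2077: Mon, 2078: Tue, 2079: Wed, 2080: Thu, 2081: Sat, 2082: Sun ✓, 2083: Mon, 2084: Tue, 2085: Thu, 2086: Fri, 2087: Sat, 2088: Sun ✓, 2089: Tue
Sundays: 2071, 2082, 2088.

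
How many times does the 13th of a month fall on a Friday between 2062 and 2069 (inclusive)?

15

Friday-the-13ths by year:
2062: Jan, Oct
2063: Apr, Jul
2064: Jun
2065: Feb, Mar, Nov
2066: Aug
2067: May
2068: Jan, Apr, Jul
2069: Sep, Dec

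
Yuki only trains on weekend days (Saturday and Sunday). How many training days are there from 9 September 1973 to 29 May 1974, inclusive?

75

9 September 1973 is a Sunday.
That's 263 days from start to end, counting both.
263 = 7 × 37 + 4, so there are 37 full weeks plus 4 extra days.
Each full week contributes 2 weekend days (Sat, Sun): 37 × 2 = 74.
The 4 extra days are Sun, Mon, Tue, Wed — 1 of them qualifies.
Total: 74 + 1 = 75.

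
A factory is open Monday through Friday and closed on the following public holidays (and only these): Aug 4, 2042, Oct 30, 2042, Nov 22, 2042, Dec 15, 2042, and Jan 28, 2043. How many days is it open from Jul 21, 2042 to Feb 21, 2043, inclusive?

151 working days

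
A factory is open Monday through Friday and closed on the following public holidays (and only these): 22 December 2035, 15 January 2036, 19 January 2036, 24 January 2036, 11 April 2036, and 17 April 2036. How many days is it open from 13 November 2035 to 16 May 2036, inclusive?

130 business days

13 November 2035 is a Tuesday.
The range spans 186 days (inclusive of both endpoints).
186 = 7 × 26 + 4, so there are 26 full weeks plus 4 extra days.
Each full week contributes 5 weekdays (Mon–Fri): 26 × 5 = 130.
The 4 extra days are Tuesday, Wednesday, Thursday, Friday — 4 of them qualify.
Total: 130 + 4 = 134.
Holidays: 22 December 2035 (Sat); 15 January 2036 (Tue); 19 January 2036 (Sat); 24 January 2036 (Thu); 11 April 2036 (Fri); 17 April 2036 (Thu).
4 of the 6 holidays fall on weekdays; the rest are weekends and were already excluded.
Business days: 134 − 4 = 130.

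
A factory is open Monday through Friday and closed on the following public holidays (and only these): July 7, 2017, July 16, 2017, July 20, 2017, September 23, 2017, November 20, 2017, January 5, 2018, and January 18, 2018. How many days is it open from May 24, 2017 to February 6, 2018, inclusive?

180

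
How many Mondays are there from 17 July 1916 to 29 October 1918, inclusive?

120

17 July 1916 is a Monday.
That's 835 days from start to end, counting both.
835 = 7 × 119 + 2, so there are 119 full weeks plus 2 extra days.
Each full week contributes one Monday: 119 so far.
The 2 extra days are Monday, Tuesday — 1 of them qualifies.
Total: 119 + 1 = 120.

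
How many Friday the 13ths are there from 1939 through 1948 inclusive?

17

Friday-the-13ths by year:
1939: Jan, Oct
1940: Sep, Dec
1941: Jun
1942: Feb, Mar, Nov
1943: Aug
1944: Oct
1945: Apr, Jul
1946: Sep, Dec
1947: Jun
1948: Feb, Aug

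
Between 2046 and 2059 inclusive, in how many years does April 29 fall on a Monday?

Day of week of April 29 in each year:
2046: Sun, 2047: Mon ✓, 2048: Wed, 2049: Thu, 2050: Fri, 2051: Sat, 2052: Mon ✓, 2053: Tue, 2054: Wed, 2055: Thu, 2056: Sat, 2057: Sun, 2058: Mon ✓, 2059: Tue
Mondays: 2047, 2052, 2058.

3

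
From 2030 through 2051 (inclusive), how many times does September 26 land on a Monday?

4

Day of week of September 26 in each year:
2030: Thu, 2031: Fri, 2032: Sun, 2033: Mon ✓, 2034: Tue, 2035: Wed, 2036: Fri, 2037: Sat, 2038: Sun, 2039: Mon ✓, 2040: Wed, 2041: Thu, 2042: Fri, 2043: Sat, 2044: Mon ✓, 2045: Tue, 2046: Wed, 2047: Thu, 2048: Sat, 2049: Sun, 2050: Mon ✓, 2051: Tue
Mondays: 2033, 2039, 2044, 2050.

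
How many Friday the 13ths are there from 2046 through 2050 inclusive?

Friday-the-13ths by year:
2046: Apr, Jul
2047: Sep, Dec
2048: Mar, Nov
2049: Aug
2050: May

8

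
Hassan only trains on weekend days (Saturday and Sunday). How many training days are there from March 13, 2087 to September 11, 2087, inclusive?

March 13, 2087 is a Thursday.
From March 13, 2087 to September 11, 2087 is 183 days inclusive.
183 = 7 × 26 + 1, so there are 26 full weeks plus 1 extra day.
Each full week contributes 2 weekend days (Sat, Sun): 26 × 2 = 52.
The 1 extra day is Thursday — none qualify.
Total: 52 + 0 = 52.

52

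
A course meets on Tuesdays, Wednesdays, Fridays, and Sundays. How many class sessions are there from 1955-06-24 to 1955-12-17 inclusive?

101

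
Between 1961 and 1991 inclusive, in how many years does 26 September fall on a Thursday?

5

Day of week of September 26 in each year:
1961: Tue, 1962: Wed, 1963: Thu ✓, 1964: Sat, 1965: Sun, 1966: Mon, 1967: Tue, 1968: Thu ✓, 1969: Fri, 1970: Sat, 1971: Sun, 1972: Tue, 1973: Wed, 1974: Thu ✓, 1975: Fri, 1976: Sun, 1977: Mon, 1978: Tue, 1979: Wed, 1980: Fri, 1981: Sat, 1982: Sun, 1983: Mon, 1984: Wed, 1985: Thu ✓, 1986: Fri, 1987: Sat, 1988: Mon, 1989: Tue, 1990: Wed, 1991: Thu ✓
Thursdays: 1963, 1968, 1974, 1985, 1991.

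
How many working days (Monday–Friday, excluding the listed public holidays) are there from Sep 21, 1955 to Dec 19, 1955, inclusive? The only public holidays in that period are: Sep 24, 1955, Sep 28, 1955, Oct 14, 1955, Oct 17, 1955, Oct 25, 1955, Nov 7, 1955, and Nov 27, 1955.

59

Sep 21, 1955 is a Wednesday.
That's 90 days from start to end, counting both.
90 = 7 × 12 + 6, so there are 12 full weeks plus 6 extra days.
Each full week contributes 5 weekdays (Mon–Fri): 12 × 5 = 60.
The 6 extra days are Wednesday, Thursday, Friday, Saturday, Sunday, Monday — 4 of them qualify.
Total: 60 + 4 = 64.
Holidays: Sep 24, 1955 (Sat); Sep 28, 1955 (Wed); Oct 14, 1955 (Fri); Oct 17, 1955 (Mon); Oct 25, 1955 (Tue); Nov 7, 1955 (Mon); Nov 27, 1955 (Sun).
5 of the 7 holidays fall on weekdays; the rest are weekends and were already excluded.
Business days: 64 − 5 = 59.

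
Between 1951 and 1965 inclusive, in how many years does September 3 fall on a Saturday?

Day of week of September 3 in each year:
1951: Mon, 1952: Wed, 1953: Thu, 1954: Fri, 1955: Sat ✓, 1956: Mon, 1957: Tue, 1958: Wed, 1959: Thu, 1960: Sat ✓, 1961: Sun, 1962: Mon, 1963: Tue, 1964: Thu, 1965: Fri
Saturdays: 1955, 1960.

2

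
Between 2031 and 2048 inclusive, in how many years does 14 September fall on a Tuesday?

2

Day of week of September 14 in each year:
2031: Sun, 2032: Tue ✓, 2033: Wed, 2034: Thu, 2035: Fri, 2036: Sun, 2037: Mon, 2038: Tue ✓, 2039: Wed, 2040: Fri, 2041: Sat, 2042: Sun, 2043: Mon, 2044: Wed, 2045: Thu, 2046: Fri, 2047: Sat, 2048: Mon
Tuesdays: 2032, 2038.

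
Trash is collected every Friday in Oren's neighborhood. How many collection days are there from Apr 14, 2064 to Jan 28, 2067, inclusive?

146 Fridays

Apr 14, 2064 is a Monday.
From Apr 14, 2064 to Jan 28, 2067 is 1020 days inclusive.
1020 = 7 × 145 + 5, so there are 145 full weeks plus 5 extra days.
Each full week contributes one Friday: 145 so far.
The 5 extra days are Mon, Tue, Wed, Thu, Fri — 1 of them qualifies.
Total: 145 + 1 = 146.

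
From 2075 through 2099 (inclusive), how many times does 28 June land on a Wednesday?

3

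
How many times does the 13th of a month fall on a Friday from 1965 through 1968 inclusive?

6

Friday-the-13ths by year:
1965: Aug
1966: May
1967: Jan, Oct
1968: Sep, Dec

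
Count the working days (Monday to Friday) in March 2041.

Mar 1, 2041 is a Friday.
That's 31 days from start to end, counting both.
31 = 7 × 4 + 3, so there are 4 full weeks plus 3 extra days.
Each full week contributes 5 weekdays (Mon–Fri): 4 × 5 = 20.
The 3 extra days are Fri, Sat, Sun — 1 of them qualifies.
Total: 20 + 1 = 21.

21 weekdays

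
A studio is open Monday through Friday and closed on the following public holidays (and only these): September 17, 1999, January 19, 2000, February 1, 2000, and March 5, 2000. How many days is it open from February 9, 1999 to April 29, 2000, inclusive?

316

February 9, 1999 is a Tuesday.
That's 446 days from start to end, counting both.
446 = 7 × 63 + 5, so there are 63 full weeks plus 5 extra days.
Each full week contributes 5 weekdays (Mon–Fri): 63 × 5 = 315.
The 5 extra days are Tuesday, Wednesday, Thursday, Friday, Saturday — 4 of them qualify.
Total: 315 + 4 = 319.
Holidays: September 17, 1999 (Fri); January 19, 2000 (Wed); February 1, 2000 (Tue); March 5, 2000 (Sun).
3 of the 4 holidays fall on weekdays; the rest are weekends and were already excluded.
Business days: 319 − 3 = 316.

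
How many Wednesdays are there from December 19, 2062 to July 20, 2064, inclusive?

83 Wednesdays

December 19, 2062 is a Tuesday.
From December 19, 2062 to July 20, 2064 is 580 days inclusive.
580 = 7 × 82 + 6, so there are 82 full weeks plus 6 extra days.
Each full week contributes one Wednesday: 82 so far.
The 6 extra days are Tue, Wed, Thu, Fri, Sat, Sun — 1 of them qualifies.
Total: 82 + 1 = 83.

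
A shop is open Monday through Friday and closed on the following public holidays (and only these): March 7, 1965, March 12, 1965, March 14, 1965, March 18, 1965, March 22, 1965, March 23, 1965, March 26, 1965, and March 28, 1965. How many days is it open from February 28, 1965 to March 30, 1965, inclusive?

17

February 28, 1965 is a Sunday.
The range spans 31 days (inclusive of both endpoints).
31 = 7 × 4 + 3, so there are 4 full weeks plus 3 extra days.
Each full week contributes 5 weekdays (Mon–Fri): 4 × 5 = 20.
The 3 extra days are Sunday, Monday, Tuesday — 2 of them qualify.
Total: 20 + 2 = 22.
Holidays: March 7, 1965 (Sun); March 12, 1965 (Fri); March 14, 1965 (Sun); March 18, 1965 (Thu); March 22, 1965 (Mon); March 23, 1965 (Tue); March 26, 1965 (Fri); March 28, 1965 (Sun).
5 of the 8 holidays fall on weekdays; the rest are weekends and were already excluded.
Business days: 22 − 5 = 17.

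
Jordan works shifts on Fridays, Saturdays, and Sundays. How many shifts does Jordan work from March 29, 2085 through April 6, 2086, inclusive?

March 29, 2085 is a Thursday.
That's 374 days from start to end, counting both.
374 = 7 × 53 + 3, so there are 53 full weeks plus 3 extra days.
Each full week contributes 3 days from the set (Fri, Sat, Sun): 53 × 3 = 159.
The 3 extra days are Thursday, Friday, Saturday — 2 of them qualify.
Total: 159 + 2 = 161.

161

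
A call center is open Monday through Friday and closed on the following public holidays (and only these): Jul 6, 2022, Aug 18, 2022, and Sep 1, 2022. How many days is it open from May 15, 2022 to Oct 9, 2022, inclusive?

102

May 15, 2022 is a Sunday.
From May 15, 2022 to Oct 9, 2022 is 148 days inclusive.
148 = 7 × 21 + 1, so there are 21 full weeks plus 1 extra day.
Each full week contributes 5 weekdays (Mon–Fri): 21 × 5 = 105.
The 1 extra day is Sunday — none qualify.
Total: 105 + 0 = 105.
Holidays: Jul 6, 2022 (Wed); Aug 18, 2022 (Thu); Sep 1, 2022 (Thu).
All 3 holidays fall on weekdays, so subtract 3.
Business days: 105 − 3 = 102.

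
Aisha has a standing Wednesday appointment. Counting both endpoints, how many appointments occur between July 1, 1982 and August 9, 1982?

5 Wednesdays

July 1, 1982 is a Thursday.
That's 40 days from start to end, counting both.
40 = 7 × 5 + 5, so there are 5 full weeks plus 5 extra days.
Each full week contributes one Wednesday: 5 so far.
The 5 extra days are Thursday, Friday, Saturday, Sunday, Monday — none qualify.
Total: 5 + 0 = 5.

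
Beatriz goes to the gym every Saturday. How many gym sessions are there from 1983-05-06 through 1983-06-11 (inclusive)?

1983-05-06 is a Friday.
The range spans 37 days (inclusive of both endpoints).
37 = 7 × 5 + 2, so there are 5 full weeks plus 2 extra days.
Each full week contributes one Saturday: 5 so far.
The 2 extra days are Fri, Sat — 1 of them qualifies.
Total: 5 + 1 = 6.

6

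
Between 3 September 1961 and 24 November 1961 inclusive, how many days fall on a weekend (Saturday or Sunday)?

23

3 September 1961 is a Sunday.
That's 83 days from start to end, counting both.
83 = 7 × 11 + 6, so there are 11 full weeks plus 6 extra days.
Each full week contributes 2 weekend days (Sat, Sun): 11 × 2 = 22.
The 6 extra days are Sunday, Monday, Tuesday, Wednesday, Thursday, Friday — 1 of them qualifies.
Total: 22 + 1 = 23.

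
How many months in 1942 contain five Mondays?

4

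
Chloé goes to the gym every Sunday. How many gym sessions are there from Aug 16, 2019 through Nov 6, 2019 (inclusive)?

12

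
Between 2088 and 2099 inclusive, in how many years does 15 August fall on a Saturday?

2

Day of week of August 15 in each year:
2088: Sun, 2089: Mon, 2090: Tue, 2091: Wed, 2092: Fri, 2093: Sat ✓, 2094: Sun, 2095: Mon, 2096: Wed, 2097: Thu, 2098: Fri, 2099: Sat ✓
Saturdays: 2093, 2099.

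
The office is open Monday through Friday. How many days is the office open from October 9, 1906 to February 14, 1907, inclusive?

93 weekdays

October 9, 1906 is a Tuesday.
That's 129 days from start to end, counting both.
129 = 7 × 18 + 3, so there are 18 full weeks plus 3 extra days.
Each full week contributes 5 weekdays (Mon–Fri): 18 × 5 = 90.
The 3 extra days are Tuesday, Wednesday, Thursday — 3 of them qualify.
Total: 90 + 3 = 93.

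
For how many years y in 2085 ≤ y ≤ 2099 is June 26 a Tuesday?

Day of week of June 26 in each year:
2085: Tue ✓, 2086: Wed, 2087: Thu, 2088: Sat, 2089: Sun, 2090: Mon, 2091: Tue ✓, 2092: Thu, 2093: Fri, 2094: Sat, 2095: Sun, 2096: Tue ✓, 2097: Wed, 2098: Thu, 2099: Fri
Tuesdays: 2085, 2091, 2096.

3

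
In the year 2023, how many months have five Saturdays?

4

A month has five Saturdays exactly when Saturday falls within its first (length − 28) days.
Jan: 31 days, starts Sun → 5 of Sun, Mon, Tue
Feb: 28 days, starts Wed → 5 of (none)
Mar: 31 days, starts Wed → 5 of Wed, Thu, Fri
Apr: 30 days, starts Sat → 5 of Sat, Sun ✓
May: 31 days, starts Mon → 5 of Mon, Tue, Wed
Jun: 30 days, starts Thu → 5 of Thu, Fri
Jul: 31 days, starts Sat → 5 of Sat, Sun, Mon ✓
Aug: 31 days, starts Tue → 5 of Tue, Wed, Thu
Sep: 30 days, starts Fri → 5 of Fri, Sat ✓
Oct: 31 days, starts Sun → 5 of Sun, Mon, Tue
Nov: 30 days, starts Wed → 5 of Wed, Thu
Dec: 31 days, starts Fri → 5 of Fri, Sat, Sun ✓
Months with five Saturdays: Apr, Jul, Sep, Dec.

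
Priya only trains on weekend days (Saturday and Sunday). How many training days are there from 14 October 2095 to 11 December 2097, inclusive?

226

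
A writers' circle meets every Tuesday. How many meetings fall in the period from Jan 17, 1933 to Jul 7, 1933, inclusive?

25

Jan 17, 1933 is a Tuesday.
The range spans 172 days (inclusive of both endpoints).
172 = 7 × 24 + 4, so there are 24 full weeks plus 4 extra days.
Each full week contributes one Tuesday: 24 so far.
The 4 extra days are Tuesday, Wednesday, Thursday, Friday — 1 of them qualifies.
Total: 24 + 1 = 25.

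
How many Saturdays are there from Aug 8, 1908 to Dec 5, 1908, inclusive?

Aug 8, 1908 is a Saturday.
That's 120 days from start to end, counting both.
120 = 7 × 17 + 1, so there are 17 full weeks plus 1 extra day.
Each full week contributes one Saturday: 17 so far.
The 1 extra day is Saturday — 1 of them qualifies.
Total: 17 + 1 = 18.

18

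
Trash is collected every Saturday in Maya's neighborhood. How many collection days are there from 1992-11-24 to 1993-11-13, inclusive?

1992-11-24 is a Tuesday.
The range spans 355 days (inclusive of both endpoints).
355 = 7 × 50 + 5, so there are 50 full weeks plus 5 extra days.
Each full week contributes one Saturday: 50 so far.
The 5 extra days are Tuesday, Wednesday, Thursday, Friday, Saturday — 1 of them qualifies.
Total: 50 + 1 = 51.

51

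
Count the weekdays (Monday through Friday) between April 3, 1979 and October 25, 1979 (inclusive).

148 weekdays

April 3, 1979 is a Tuesday.
That's 206 days from start to end, counting both.
206 = 7 × 29 + 3, so there are 29 full weeks plus 3 extra days.
Each full week contributes 5 weekdays (Mon–Fri): 29 × 5 = 145.
The 3 extra days are Tuesday, Wednesday, Thursday — 3 of them qualify.
Total: 145 + 3 = 148.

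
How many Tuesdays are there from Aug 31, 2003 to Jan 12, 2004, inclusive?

19 Tuesdays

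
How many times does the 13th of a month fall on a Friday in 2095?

1

The 13th falls on a Friday when the month's 13th has weekday Fri.
Jan 13 is Thu; Feb 13 is Sun; Mar 13 is Sun; Apr 13 is Wed; May 13 is Fri ✓; Jun 13 is Mon; Jul 13 is Wed; Aug 13 is Sat; Sep 13 is Tue; Oct 13 is Thu; Nov 13 is Sun; Dec 13 is Tue.
Friday the 13ths: May.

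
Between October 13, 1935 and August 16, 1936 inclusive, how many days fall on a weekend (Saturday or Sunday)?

89

October 13, 1935 is a Sunday.
The range spans 309 days (inclusive of both endpoints).
309 = 7 × 44 + 1, so there are 44 full weeks plus 1 extra day.
Each full week contributes 2 weekend days (Sat, Sun): 44 × 2 = 88.
The 1 extra day is Sunday — 1 of them qualifies.
Total: 88 + 1 = 89.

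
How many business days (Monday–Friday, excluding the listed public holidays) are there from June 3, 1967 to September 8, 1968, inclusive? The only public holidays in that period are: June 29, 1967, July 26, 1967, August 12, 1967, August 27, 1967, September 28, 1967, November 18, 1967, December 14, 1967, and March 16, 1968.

June 3, 1967 is a Saturday.
From June 3, 1967 to September 8, 1968 is 464 days inclusive.
464 = 7 × 66 + 2, so there are 66 full weeks plus 2 extra days.
Each full week contributes 5 weekdays (Mon–Fri): 66 × 5 = 330.
The 2 extra days are Saturday, Sunday — none qualify.
Total: 330 + 0 = 330.
Holidays: June 29, 1967 (Thu); July 26, 1967 (Wed); August 12, 1967 (Sat); August 27, 1967 (Sun); September 28, 1967 (Thu); November 18, 1967 (Sat); December 14, 1967 (Thu); March 16, 1968 (Sat).
4 of the 8 holidays fall on weekdays; the rest are weekends and were already excluded.
Business days: 330 − 4 = 326.

326 business days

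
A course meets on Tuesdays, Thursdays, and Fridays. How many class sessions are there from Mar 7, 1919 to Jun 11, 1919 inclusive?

Mar 7, 1919 is a Friday.
The range spans 97 days (inclusive of both endpoints).
97 = 7 × 13 + 6, so there are 13 full weeks plus 6 extra days.
Each full week contributes 3 days from the set (Tue, Thu, Fri): 13 × 3 = 39.
The 6 extra days are Fri, Sat, Sun, Mon, Tue, Wed — 2 of them qualify.
Total: 39 + 2 = 41.

41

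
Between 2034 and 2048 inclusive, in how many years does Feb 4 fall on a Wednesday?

Day of week of February 4 in each year:
2034: Sat, 2035: Sun, 2036: Mon, 2037: Wed ✓, 2038: Thu, 2039: Fri, 2040: Sat, 2041: Mon, 2042: Tue, 2043: Wed ✓, 2044: Thu, 2045: Sat, 2046: Sun, 2047: Mon, 2048: Tue
Wednesdays: 2037, 2043.

2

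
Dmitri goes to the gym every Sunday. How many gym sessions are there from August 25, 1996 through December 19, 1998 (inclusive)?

August 25, 1996 is a Sunday.
The range spans 847 days (inclusive of both endpoints).
847 = 7 × 121, so the span is exactly 121 full weeks.
Each full week contributes one Sunday: 121 so far.

121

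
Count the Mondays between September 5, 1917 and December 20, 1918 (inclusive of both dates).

67

September 5, 1917 is a Wednesday.
The range spans 472 days (inclusive of both endpoints).
472 = 7 × 67 + 3, so there are 67 full weeks plus 3 extra days.
Each full week contributes one Monday: 67 so far.
The 3 extra days are Wed, Thu, Fri — none qualify.
Total: 67 + 0 = 67.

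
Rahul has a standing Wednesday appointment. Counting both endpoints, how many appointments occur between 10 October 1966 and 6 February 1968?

69

10 October 1966 is a Monday.
That's 485 days from start to end, counting both.
485 = 7 × 69 + 2, so there are 69 full weeks plus 2 extra days.
Each full week contributes one Wednesday: 69 so far.
The 2 extra days are Mon, Tue — none qualify.
Total: 69 + 0 = 69.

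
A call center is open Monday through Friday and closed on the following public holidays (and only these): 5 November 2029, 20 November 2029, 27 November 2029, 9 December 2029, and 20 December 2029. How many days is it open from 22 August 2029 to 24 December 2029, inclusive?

22 August 2029 is a Wednesday.
The range spans 125 days (inclusive of both endpoints).
125 = 7 × 17 + 6, so there are 17 full weeks plus 6 extra days.
Each full week contributes 5 weekdays (Mon–Fri): 17 × 5 = 85.
The 6 extra days are Wed, Thu, Fri, Sat, Sun, Mon — 4 of them qualify.
Total: 85 + 4 = 89.
Holidays: 5 November 2029 (Mon); 20 November 2029 (Tue); 27 November 2029 (Tue); 9 December 2029 (Sun); 20 December 2029 (Thu).
4 of the 5 holidays fall on weekdays; the rest are weekends and were already excluded.
Business days: 89 − 4 = 85.

85 working days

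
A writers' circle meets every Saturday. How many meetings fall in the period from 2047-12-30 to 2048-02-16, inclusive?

2047-12-30 is a Monday.
From 2047-12-30 to 2048-02-16 is 49 days inclusive.
49 = 7 × 7, so the span is exactly 7 full weeks.
Each full week contributes one Saturday: 7 so far.

7 Saturdays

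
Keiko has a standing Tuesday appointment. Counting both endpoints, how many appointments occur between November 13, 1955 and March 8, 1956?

17 Tuesdays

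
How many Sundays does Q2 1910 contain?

13

April 1, 1910 is a Friday.
That's 91 days from start to end, counting both.
91 = 7 × 13, so the span is exactly 13 full weeks.
Each full week contributes one Sunday: 13 so far.
Total: 13.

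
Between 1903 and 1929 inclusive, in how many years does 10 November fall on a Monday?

Day of week of November 10 in each year:
1903: Tue, 1904: Thu, 1905: Fri, 1906: Sat, 1907: Sun, 1908: Tue, 1909: Wed, 1910: Thu, 1911: Fri, 1912: Sun, 1913: Mon ✓, 1914: Tue, 1915: Wed, 1916: Fri, 1917: Sat, 1918: Sun, 1919: Mon ✓, 1920: Wed, 1921: Thu, 1922: Fri, 1923: Sat, 1924: Mon ✓, 1925: Tue, 1926: Wed, 1927: Thu, 1928: Sat, 1929: Sun
Mondays: 1913, 1919, 1924.

3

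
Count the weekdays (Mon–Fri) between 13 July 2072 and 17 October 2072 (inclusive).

13 July 2072 is a Wednesday.
From 13 July 2072 to 17 October 2072 is 97 days inclusive.
97 = 7 × 13 + 6, so there are 13 full weeks plus 6 extra days.
Each full week contributes 5 weekdays (Mon–Fri): 13 × 5 = 65.
The 6 extra days are Wed, Thu, Fri, Sat, Sun, Mon — 4 of them qualify.
Total: 65 + 4 = 69.

69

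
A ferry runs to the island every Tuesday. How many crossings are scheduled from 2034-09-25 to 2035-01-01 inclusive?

2034-09-25 is a Monday.
That's 99 days from start to end, counting both.
99 = 7 × 14 + 1, so there are 14 full weeks plus 1 extra day.
Each full week contributes one Tuesday: 14 so far.
The 1 extra day is Mon — none qualify.
Total: 14 + 0 = 14.

14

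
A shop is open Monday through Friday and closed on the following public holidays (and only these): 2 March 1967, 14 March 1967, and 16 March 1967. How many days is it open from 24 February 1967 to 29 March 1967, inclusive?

21

24 February 1967 is a Friday.
That's 34 days from start to end, counting both.
34 = 7 × 4 + 6, so there are 4 full weeks plus 6 extra days.
Each full week contributes 5 weekdays (Mon–Fri): 4 × 5 = 20.
The 6 extra days are Friday, Saturday, Sunday, Monday, Tuesday, Wednesday — 4 of them qualify.
Total: 20 + 4 = 24.
Holidays: 2 March 1967 (Thu); 14 March 1967 (Tue); 16 March 1967 (Thu).
All 3 holidays fall on weekdays, so subtract 3.
Business days: 24 − 3 = 21.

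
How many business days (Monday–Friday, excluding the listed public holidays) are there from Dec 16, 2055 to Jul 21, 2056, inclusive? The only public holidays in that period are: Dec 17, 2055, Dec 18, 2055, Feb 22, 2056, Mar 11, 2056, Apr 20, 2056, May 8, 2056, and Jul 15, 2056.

153

Dec 16, 2055 is a Thursday.
The range spans 219 days (inclusive of both endpoints).
219 = 7 × 31 + 2, so there are 31 full weeks plus 2 extra days.
Each full week contributes 5 weekdays (Mon–Fri): 31 × 5 = 155.
The 2 extra days are Thu, Fri — 2 of them qualify.
Total: 155 + 2 = 157.
Holidays: Dec 17, 2055 (Fri); Dec 18, 2055 (Sat); Feb 22, 2056 (Tue); Mar 11, 2056 (Sat); Apr 20, 2056 (Thu); May 8, 2056 (Mon); Jul 15, 2056 (Sat).
4 of the 7 holidays fall on weekdays; the rest are weekends and were already excluded.
Business days: 157 − 4 = 153.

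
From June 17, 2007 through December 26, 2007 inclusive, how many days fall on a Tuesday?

June 17, 2007 is a Sunday.
The range spans 193 days (inclusive of both endpoints).
193 = 7 × 27 + 4, so there are 27 full weeks plus 4 extra days.
Each full week contributes one Tuesday: 27 so far.
The 4 extra days are Sun, Mon, Tue, Wed — 1 of them qualifies.
Total: 27 + 1 = 28.

28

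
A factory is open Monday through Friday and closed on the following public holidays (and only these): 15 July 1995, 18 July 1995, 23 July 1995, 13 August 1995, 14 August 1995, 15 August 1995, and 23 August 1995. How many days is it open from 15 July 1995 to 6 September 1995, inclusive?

15 July 1995 is a Saturday.
The range spans 54 days (inclusive of both endpoints).
54 = 7 × 7 + 5, so there are 7 full weeks plus 5 extra days.
Each full week contributes 5 weekdays (Mon–Fri): 7 × 5 = 35.
The 5 extra days are Saturday, Sunday, Monday, Tuesday, Wednesday — 3 of them qualify.
Total: 35 + 3 = 38.
Holidays: 15 July 1995 (Sat); 18 July 1995 (Tue); 23 July 1995 (Sun); 13 August 1995 (Sun); 14 August 1995 (Mon); 15 August 1995 (Tue); 23 August 1995 (Wed).
4 of the 7 holidays fall on weekdays; the rest are weekends and were already excluded.
Business days: 38 − 4 = 34.

34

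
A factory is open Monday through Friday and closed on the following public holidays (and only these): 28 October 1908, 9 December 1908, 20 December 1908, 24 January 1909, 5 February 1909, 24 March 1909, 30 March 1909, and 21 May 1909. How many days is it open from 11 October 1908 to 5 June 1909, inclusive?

11 October 1908 is a Sunday.
From 11 October 1908 to 5 June 1909 is 238 days inclusive.
238 = 7 × 34, so the span is exactly 34 full weeks.
Each full week contributes 5 weekdays (Mon–Fri): 34 × 5 = 170.
Holidays: 28 October 1908 (Wed); 9 December 1908 (Wed); 20 December 1908 (Sun); 24 January 1909 (Sun); 5 February 1909 (Fri); 24 March 1909 (Wed); 30 March 1909 (Tue); 21 May 1909 (Fri).
6 of the 8 holidays fall on weekdays; the rest are weekends and were already excluded.
Business days: 170 − 6 = 164.

164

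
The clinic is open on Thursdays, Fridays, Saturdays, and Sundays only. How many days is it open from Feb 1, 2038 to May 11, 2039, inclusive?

Feb 1, 2038 is a Monday.
The range spans 465 days (inclusive of both endpoints).
465 = 7 × 66 + 3, so there are 66 full weeks plus 3 extra days.
Each full week contributes 4 days from the set (Thu, Fri, Sat, Sun): 66 × 4 = 264.
The 3 extra days are Mon, Tue, Wed — none qualify.
Total: 264 + 0 = 264.

264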